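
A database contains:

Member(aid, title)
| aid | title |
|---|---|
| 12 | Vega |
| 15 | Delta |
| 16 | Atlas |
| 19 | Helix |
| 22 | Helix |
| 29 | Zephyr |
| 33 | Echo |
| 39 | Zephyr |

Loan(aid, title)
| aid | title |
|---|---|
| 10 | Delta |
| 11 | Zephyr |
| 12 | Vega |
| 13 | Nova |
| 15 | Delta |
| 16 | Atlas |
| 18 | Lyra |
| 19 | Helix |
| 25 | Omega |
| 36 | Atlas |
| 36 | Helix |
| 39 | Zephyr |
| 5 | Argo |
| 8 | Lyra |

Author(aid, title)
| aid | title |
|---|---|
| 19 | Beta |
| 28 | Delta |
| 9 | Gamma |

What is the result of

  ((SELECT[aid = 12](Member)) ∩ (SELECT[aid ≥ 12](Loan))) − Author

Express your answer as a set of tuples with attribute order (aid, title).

Selection aid = 12: {(12, Vega)}
Selection aid ≥ 12: {(12, Vega), (13, Nova), (15, Delta), (16, Atlas), (18, Lyra), (19, Helix), (25, Omega), (36, Atlas), (36, Helix), (39, Zephyr)}
Intersection: {(12, Vega)} with {(12, Vega), (13, Nova), (15, Delta), (16, Atlas), (18, Lyra), (19, Helix), (25, Omega), (36, Atlas), (36, Helix), (39, Zephyr)} → {(12, Vega)}
Difference: {(12, Vega)} with {(19, Beta), (28, Delta), (9, Gamma)} → {(12, Vega)}

{(12, Vega)}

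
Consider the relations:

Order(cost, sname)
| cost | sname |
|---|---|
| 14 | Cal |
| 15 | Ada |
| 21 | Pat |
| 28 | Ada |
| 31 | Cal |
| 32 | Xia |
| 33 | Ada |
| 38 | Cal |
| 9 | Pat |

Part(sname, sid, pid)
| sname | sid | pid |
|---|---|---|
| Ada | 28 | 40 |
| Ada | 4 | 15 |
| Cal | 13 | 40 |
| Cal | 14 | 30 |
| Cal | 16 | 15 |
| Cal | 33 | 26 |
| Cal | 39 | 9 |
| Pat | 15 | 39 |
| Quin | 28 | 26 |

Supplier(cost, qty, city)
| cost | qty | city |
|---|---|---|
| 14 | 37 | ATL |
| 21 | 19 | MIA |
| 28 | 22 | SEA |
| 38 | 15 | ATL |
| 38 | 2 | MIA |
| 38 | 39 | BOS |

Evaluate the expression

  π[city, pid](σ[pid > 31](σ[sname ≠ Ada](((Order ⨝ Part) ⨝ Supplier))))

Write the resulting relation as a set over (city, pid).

Natural join on sname: {(14, Cal, 13, 40), (14, Cal, 14, 30), (14, Cal, 16, 15), (14, Cal, 33, 26), (14, Cal, 39, 9), (15, Ada, 28, 40), (15, Ada, 4, 15), (21, Pat, 15, 39), (28, Ada, 28, 40), (28, Ada, 4, 15), (31, Cal, 13, 40), (31, Cal, 14, 30), (31, Cal, 16, 15), (31, Cal, 33, 26), (31, Cal, 39, 9), (33, Ada, 28, 40), (33, Ada, 4, 15), (38, Cal, 13, 40), (38, Cal, 14, 30), (38, Cal, 16, 15), (38, Cal, 33, 26), (38, Cal, 39, 9), (9, Pat, 15, 39)}
Natural join on cost: {(14, Cal, 13, 40, 37, ATL), (14, Cal, 14, 30, 37, ATL), (14, Cal, 16, 15, 37, ATL), (14, Cal, 33, 26, 37, ATL), (14, Cal, 39, 9, 37, ATL), (21, Pat, 15, 39, 19, MIA), (28, Ada, 28, 40, 22, SEA), (28, Ada, 4, 15, 22, SEA), (38, Cal, 13, 40, 15, ATL), (38, Cal, 13, 40, 2, MIA), (38, Cal, 13, 40, 39, BOS), (38, Cal, 14, 30, 15, ATL), (38, Cal, 14, 30, 2, MIA), (38, Cal, 14, 30, 39, BOS), (38, Cal, 16, 15, 15, ATL), (38, Cal, 16, 15, 2, MIA), (38, Cal, 16, 15, 39, BOS), (38, Cal, 33, 26, 15, ATL), (38, Cal, 33, 26, 2, MIA), (38, Cal, 33, 26, 39, BOS), (38, Cal, 39, 9, 15, ATL), (38, Cal, 39, 9, 2, MIA), (38, Cal, 39, 9, 39, BOS)}
σ[sname ≠ Ada]: keep tuples satisfying sname ≠ Ada → {(14, Cal, 13, 40, 37, ATL), (14, Cal, 14, 30, 37, ATL), (14, Cal, 16, 15, 37, ATL), (14, Cal, 33, 26, 37, ATL), (14, Cal, 39, 9, 37, ATL), (21, Pat, 15, 39, 19, MIA), (38, Cal, 13, 40, 15, ATL), (38, Cal, 13, 40, 2, MIA), (38, Cal, 13, 40, 39, BOS), (38, Cal, 14, 30, 15, ATL), (38, Cal, 14, 30, 2, MIA), (38, Cal, 14, 30, 39, BOS), (38, Cal, 16, 15, 15, ATL), (38, Cal, 16, 15, 2, MIA), (38, Cal, 16, 15, 39, BOS), (38, Cal, 33, 26, 15, ATL), (38, Cal, 33, 26, 2, MIA), (38, Cal, 33, 26, 39, BOS), (38, Cal, 39, 9, 15, ATL), (38, Cal, 39, 9, 2, MIA), (38, Cal, 39, 9, 39, BOS)}
σ[pid > 31]: keep tuples satisfying pid > 31 → {(14, Cal, 13, 40, 37, ATL), (21, Pat, 15, 39, 19, MIA), (38, Cal, 13, 40, 15, ATL), (38, Cal, 13, 40, 2, MIA), (38, Cal, 13, 40, 39, BOS)}
Keep only column(s) city, pid (1 duplicate(s) eliminated): {(ATL, 40), (BOS, 40), (MIA, 39), (MIA, 40)}

{(ATL, 40), (BOS, 40), (MIA, 39), (MIA, 40)}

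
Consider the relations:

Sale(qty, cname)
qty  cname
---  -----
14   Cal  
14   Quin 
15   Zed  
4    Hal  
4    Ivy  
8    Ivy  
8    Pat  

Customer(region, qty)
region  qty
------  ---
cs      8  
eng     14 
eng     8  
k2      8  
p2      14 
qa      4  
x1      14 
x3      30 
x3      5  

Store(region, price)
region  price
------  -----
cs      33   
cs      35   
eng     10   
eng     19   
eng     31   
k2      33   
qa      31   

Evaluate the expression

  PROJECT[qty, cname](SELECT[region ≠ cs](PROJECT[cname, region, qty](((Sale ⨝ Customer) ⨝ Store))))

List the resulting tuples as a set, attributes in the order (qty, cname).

Natural join on qty: {(14, Cal, eng), (14, Cal, p2), (14, Cal, x1), (14, Quin, eng), (14, Quin, p2), (14, Quin, x1), (4, Hal, qa), (4, Ivy, qa), (8, Ivy, cs), (8, Ivy, eng), (8, Ivy, k2), (8, Pat, cs), (8, Pat, eng), (8, Pat, k2)}
Natural join on region: {(14, Cal, eng, 10), (14, Cal, eng, 19), (14, Cal, eng, 31), (14, Quin, eng, 10), (14, Quin, eng, 19), (14, Quin, eng, 31), (4, Hal, qa, 31), (4, Ivy, qa, 31), (8, Ivy, cs, 33), (8, Ivy, cs, 35), (8, Ivy, eng, 10), (8, Ivy, eng, 19), (8, Ivy, eng, 31), (8, Ivy, k2, 33), (8, Pat, cs, 33), (8, Pat, cs, 35), (8, Pat, eng, 10), (8, Pat, eng, 19), (8, Pat, eng, 31), (8, Pat, k2, 33)}
π[cname, region, qty]: project onto (cname, region, qty) (10 duplicate(s) eliminated) → {(Cal, eng, 14), (Hal, qa, 4), (Ivy, cs, 8), (Ivy, eng, 8), (Ivy, k2, 8), (Ivy, qa, 4), (Pat, cs, 8), (Pat, eng, 8), (Pat, k2, 8), (Quin, eng, 14)}
σ[region ≠ cs]: keep tuples satisfying region ≠ cs → {(Cal, eng, 14), (Hal, qa, 4), (Ivy, eng, 8), (Ivy, k2, 8), (Ivy, qa, 4), (Pat, eng, 8), (Pat, k2, 8), (Quin, eng, 14)}
π[qty, cname]: project onto (qty, cname) (2 duplicate(s) eliminated) → {(14, Cal), (14, Quin), (4, Hal), (4, Ivy), (8, Ivy), (8, Pat)}

{(14, Cal), (14, Quin), (4, Hal), (4, Ivy), (8, Ivy), (8, Pat)}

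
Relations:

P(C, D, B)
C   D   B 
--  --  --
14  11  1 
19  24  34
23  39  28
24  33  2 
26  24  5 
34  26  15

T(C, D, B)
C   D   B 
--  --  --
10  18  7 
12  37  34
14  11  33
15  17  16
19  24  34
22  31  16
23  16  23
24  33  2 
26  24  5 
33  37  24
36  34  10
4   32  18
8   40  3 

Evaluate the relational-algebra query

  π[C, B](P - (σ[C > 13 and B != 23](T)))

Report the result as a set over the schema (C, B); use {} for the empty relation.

Selection C > 13 and B != 23: {(14, 11, 33), (15, 17, 16), (19, 24, 34), (22, 31, 16), (24, 33, 2), (26, 24, 5), (33, 37, 24), (36, 34, 10)}
Set difference of the two operands is {(14, 11, 1), (23, 39, 28), (34, 26, 15)}.
Keep only column(s) C, B: {(14, 1), (23, 28), (34, 15)}

{(14, 1), (23, 28), (34, 15)}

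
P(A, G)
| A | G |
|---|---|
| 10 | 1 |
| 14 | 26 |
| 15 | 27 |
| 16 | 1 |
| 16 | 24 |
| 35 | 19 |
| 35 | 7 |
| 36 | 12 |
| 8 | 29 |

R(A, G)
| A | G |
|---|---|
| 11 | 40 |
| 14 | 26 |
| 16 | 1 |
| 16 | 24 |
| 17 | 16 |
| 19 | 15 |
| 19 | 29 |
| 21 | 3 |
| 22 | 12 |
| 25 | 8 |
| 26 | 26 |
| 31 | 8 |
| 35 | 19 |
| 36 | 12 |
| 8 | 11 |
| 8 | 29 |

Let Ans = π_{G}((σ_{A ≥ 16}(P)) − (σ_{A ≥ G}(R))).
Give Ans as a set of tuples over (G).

{24, 7}

Filtering on A ≥ 16 leaves {(16, 1), (16, 24), (35, 19), (35, 7), (36, 12)}.
Filtering on A ≥ G leaves {(16, 1), (17, 16), (19, 15), (21, 3), (22, 12), (25, 8), (26, 26), (31, 8), (35, 19), (36, 12)}.
Set difference of the two operands is {(16, 24), (35, 7)}.
π_{G} gives {24, 7}.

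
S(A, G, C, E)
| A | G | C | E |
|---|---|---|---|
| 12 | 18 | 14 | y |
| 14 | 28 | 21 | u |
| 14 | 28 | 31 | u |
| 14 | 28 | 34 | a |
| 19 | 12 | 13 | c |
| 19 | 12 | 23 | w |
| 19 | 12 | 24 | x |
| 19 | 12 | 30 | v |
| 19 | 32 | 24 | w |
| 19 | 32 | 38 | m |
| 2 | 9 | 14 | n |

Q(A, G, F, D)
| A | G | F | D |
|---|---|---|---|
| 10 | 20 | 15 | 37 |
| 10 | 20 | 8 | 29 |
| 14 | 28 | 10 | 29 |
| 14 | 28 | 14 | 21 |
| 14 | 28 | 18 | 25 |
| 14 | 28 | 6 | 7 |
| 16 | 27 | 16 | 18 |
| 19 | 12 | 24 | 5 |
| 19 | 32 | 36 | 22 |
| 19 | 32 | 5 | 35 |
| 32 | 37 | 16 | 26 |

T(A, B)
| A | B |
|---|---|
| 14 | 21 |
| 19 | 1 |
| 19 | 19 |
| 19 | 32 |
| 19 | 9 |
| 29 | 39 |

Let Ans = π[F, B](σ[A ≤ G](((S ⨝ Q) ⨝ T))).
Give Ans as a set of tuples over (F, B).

S ⋈ Q (natural join on A, G): {(14, 28, 21, u, 10, 29), (14, 28, 21, u, 14, 21), (14, 28, 21, u, 18, 25), (14, 28, 21, u, 6, 7), (14, 28, 31, u, 10, 29), (14, 28, 31, u, 14, 21), (14, 28, 31, u, 18, 25), (14, 28, 31, u, 6, 7), (14, 28, 34, a, 10, 29), (14, 28, 34, a, 14, 21), (14, 28, 34, a, 18, 25), (14, 28, 34, a, 6, 7), (19, 12, 13, c, 24, 5), (19, 12, 23, w, 24, 5), (19, 12, 24, x, 24, 5), (19, 12, 30, v, 24, 5), (19, 32, 24, w, 36, 22), (19, 32, 24, w, 5, 35), (19, 32, 38, m, 36, 22), (19, 32, 38, m, 5, 35)}
(S ⨝ Q) ⋈ T (natural join on A): {(14, 28, 21, u, 10, 29, 21), (14, 28, 21, u, 14, 21, 21), (14, 28, 21, u, 18, 25, 21), (14, 28, 21, u, 6, 7, 21), (14, 28, 31, u, 10, 29, 21), (14, 28, 31, u, 14, 21, 21), (14, 28, 31, u, 18, 25, 21), (14, 28, 31, u, 6, 7, 21), (14, 28, 34, a, 10, 29, 21), (14, 28, 34, a, 14, 21, 21), (14, 28, 34, a, 18, 25, 21), (14, 28, 34, a, 6, 7, 21), (19, 12, 13, c, 24, 5, 1), (19, 12, 13, c, 24, 5, 19), (19, 12, 13, c, 24, 5, 32), (19, 12, 13, c, 24, 5, 9), (19, 12, 23, w, 24, 5, 1), (19, 12, 23, w, 24, 5, 19), (19, 12, 23, w, 24, 5, 32), (19, 12, 23, w, 24, 5, 9), (19, 12, 24, x, 24, 5, 1), (19, 12, 24, x, 24, 5, 19), (19, 12, 24, x, 24, 5, 32), (19, 12, 24, x, 24, 5, 9), (19, 12, 30, v, 24, 5, 1), (19, 12, 30, v, 24, 5, 19), (19, 12, 30, v, 24, 5, 32), (19, 12, 30, v, 24, 5, 9), (19, 32, 24, w, 36, 22, 1), (19, 32, 24, w, 36, 22, 19), (19, 32, 24, w, 36, 22, 32), (19, 32, 24, w, 36, 22, 9), (19, 32, 24, w, 5, 35, 1), (19, 32, 24, w, 5, 35, 19), (19, 32, 24, w, 5, 35, 32), (19, 32, 24, w, 5, 35, 9), (19, 32, 38, m, 36, 22, 1), (19, 32, 38, m, 36, 22, 19), (19, 32, 38, m, 36, 22, 32), (19, 32, 38, m, 36, 22, 9), (19, 32, 38, m, 5, 35, 1), (19, 32, 38, m, 5, 35, 19), (19, 32, 38, m, 5, 35, 32), (19, 32, 38, m, 5, 35, 9)}
Filtering on A ≤ G leaves {(14, 28, 21, u, 10, 29, 21), (14, 28, 21, u, 14, 21, 21), (14, 28, 21, u, 18, 25, 21), (14, 28, 21, u, 6, 7, 21), (14, 28, 31, u, 10, 29, 21), (14, 28, 31, u, 14, 21, 21), (14, 28, 31, u, 18, 25, 21), (14, 28, 31, u, 6, 7, 21), (14, 28, 34, a, 10, 29, 21), (14, 28, 34, a, 14, 21, 21), (14, 28, 34, a, 18, 25, 21), (14, 28, 34, a, 6, 7, 21), (19, 32, 24, w, 36, 22, 1), (19, 32, 24, w, 36, 22, 19), (19, 32, 24, w, 36, 22, 32), (19, 32, 24, w, 36, 22, 9), (19, 32, 24, w, 5, 35, 1), (19, 32, 24, w, 5, 35, 19), (19, 32, 24, w, 5, 35, 32), (19, 32, 24, w, 5, 35, 9), (19, 32, 38, m, 36, 22, 1), (19, 32, 38, m, 36, 22, 19), (19, 32, 38, m, 36, 22, 32), (19, 32, 38, m, 36, 22, 9), (19, 32, 38, m, 5, 35, 1), (19, 32, 38, m, 5, 35, 19), (19, 32, 38, m, 5, 35, 32), (19, 32, 38, m, 5, 35, 9)}.
Keep only column(s) F, B (16 duplicate(s) eliminated): {(10, 21), (14, 21), (18, 21), (36, 1), (36, 19), (36, 32), (36, 9), (5, 1), (5, 19), (5, 32), (5, 9), (6, 21)}

{(10, 21), (14, 21), (18, 21), (36, 1), (36, 19), (36, 32), (36, 9), (5, 1), (5, 19), (5, 32), (5, 9), (6, 21)}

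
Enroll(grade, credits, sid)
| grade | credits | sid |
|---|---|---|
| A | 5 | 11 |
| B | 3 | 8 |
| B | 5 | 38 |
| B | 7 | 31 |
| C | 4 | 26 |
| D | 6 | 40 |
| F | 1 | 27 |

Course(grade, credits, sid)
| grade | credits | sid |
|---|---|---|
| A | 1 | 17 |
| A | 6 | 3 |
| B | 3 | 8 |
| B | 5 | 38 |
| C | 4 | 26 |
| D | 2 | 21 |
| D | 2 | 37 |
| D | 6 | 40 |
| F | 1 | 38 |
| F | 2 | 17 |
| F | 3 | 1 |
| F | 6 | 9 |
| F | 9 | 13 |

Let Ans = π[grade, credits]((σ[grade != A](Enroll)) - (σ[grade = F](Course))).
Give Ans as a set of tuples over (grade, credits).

{(B, 3), (B, 5), (B, 7), (C, 4), (D, 6), (F, 1)}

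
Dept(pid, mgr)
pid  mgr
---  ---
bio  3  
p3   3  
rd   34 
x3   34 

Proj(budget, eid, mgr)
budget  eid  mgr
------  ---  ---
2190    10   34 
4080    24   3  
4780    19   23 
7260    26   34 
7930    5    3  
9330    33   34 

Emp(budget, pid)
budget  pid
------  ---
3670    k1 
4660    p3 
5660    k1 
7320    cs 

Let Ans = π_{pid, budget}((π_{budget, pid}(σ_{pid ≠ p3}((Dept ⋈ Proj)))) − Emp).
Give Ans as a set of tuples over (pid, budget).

Natural join on mgr: {(bio, 3, 4080, 24), (bio, 3, 7930, 5), (p3, 3, 4080, 24), (p3, 3, 7930, 5), (rd, 34, 2190, 10), (rd, 34, 7260, 26), (rd, 34, 9330, 33), (x3, 34, 2190, 10), (x3, 34, 7260, 26), (x3, 34, 9330, 33)}
Selection pid ≠ p3: {(bio, 3, 4080, 24), (bio, 3, 7930, 5), (rd, 34, 2190, 10), (rd, 34, 7260, 26), (rd, 34, 9330, 33), (x3, 34, 2190, 10), (x3, 34, 7260, 26), (x3, 34, 9330, 33)}
π_{budget, pid} gives {(2190, rd), (2190, x3), (4080, bio), (7260, rd), (7260, x3), (7930, bio), (9330, rd), (9330, x3)}.
Taking the difference: {(2190, rd), (2190, x3), (4080, bio), (7260, rd), (7260, x3), (7930, bio), (9330, rd), (9330, x3)}
π_{pid, budget} gives {(bio, 4080), (bio, 7930), (rd, 2190), (rd, 7260), (rd, 9330), (x3, 2190), (x3, 7260), (x3, 9330)}.

{(bio, 4080), (bio, 7930), (rd, 2190), (rd, 7260), (rd, 9330), (x3, 2190), (x3, 7260), (x3, 9330)}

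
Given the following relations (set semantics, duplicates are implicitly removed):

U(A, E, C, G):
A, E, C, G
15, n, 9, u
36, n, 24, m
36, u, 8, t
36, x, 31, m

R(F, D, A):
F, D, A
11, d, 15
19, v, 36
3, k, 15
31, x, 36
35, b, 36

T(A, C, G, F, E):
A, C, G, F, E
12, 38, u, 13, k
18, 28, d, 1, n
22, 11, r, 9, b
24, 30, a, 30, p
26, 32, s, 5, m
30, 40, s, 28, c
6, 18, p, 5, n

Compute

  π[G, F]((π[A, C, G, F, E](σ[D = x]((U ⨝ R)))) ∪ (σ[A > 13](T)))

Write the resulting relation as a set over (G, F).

{(a, 30), (d, 1), (m, 31), (r, 9), (s, 28), (s, 5), (t, 31)}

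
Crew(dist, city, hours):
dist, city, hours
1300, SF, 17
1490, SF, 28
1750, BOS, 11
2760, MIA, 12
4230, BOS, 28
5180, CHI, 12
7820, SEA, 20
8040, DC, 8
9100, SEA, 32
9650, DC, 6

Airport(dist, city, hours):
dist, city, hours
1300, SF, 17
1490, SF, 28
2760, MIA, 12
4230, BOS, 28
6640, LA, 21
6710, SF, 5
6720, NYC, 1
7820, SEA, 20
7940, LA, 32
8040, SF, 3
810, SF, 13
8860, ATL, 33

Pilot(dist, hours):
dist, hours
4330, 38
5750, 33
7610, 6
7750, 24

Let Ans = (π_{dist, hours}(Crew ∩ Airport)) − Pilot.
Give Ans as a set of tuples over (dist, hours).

Set intersection of the two operands is {(1300, SF, 17), (1490, SF, 28), (2760, MIA, 12), (4230, BOS, 28), (7820, SEA, 20)}.
π[dist, hours]: project onto (dist, hours) → {(1300, 17), (1490, 28), (2760, 12), (4230, 28), (7820, 20)}
Set difference of the two operands is {(1300, 17), (1490, 28), (2760, 12), (4230, 28), (7820, 20)}.

{(1300, 17), (1490, 28), (2760, 12), (4230, 28), (7820, 20)}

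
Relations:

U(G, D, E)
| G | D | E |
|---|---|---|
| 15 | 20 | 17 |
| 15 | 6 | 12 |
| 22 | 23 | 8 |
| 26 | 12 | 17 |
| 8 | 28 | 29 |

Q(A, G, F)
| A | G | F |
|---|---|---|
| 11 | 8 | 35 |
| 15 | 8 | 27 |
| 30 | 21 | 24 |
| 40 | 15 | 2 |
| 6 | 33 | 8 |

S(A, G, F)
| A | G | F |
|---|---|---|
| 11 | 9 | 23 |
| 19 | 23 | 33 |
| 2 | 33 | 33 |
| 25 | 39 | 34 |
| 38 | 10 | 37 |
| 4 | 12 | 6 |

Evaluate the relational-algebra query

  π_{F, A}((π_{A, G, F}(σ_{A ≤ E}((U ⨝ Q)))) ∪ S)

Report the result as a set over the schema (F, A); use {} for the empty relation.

Natural join on G: {(15, 20, 17, 40, 2), (15, 6, 12, 40, 2), (8, 28, 29, 11, 35), (8, 28, 29, 15, 27)}
σ[A ≤ E]: keep tuples satisfying A ≤ E → {(8, 28, 29, 11, 35), (8, 28, 29, 15, 27)}
Projecting to A, G, F: {(11, 8, 35), (15, 8, 27)}
Union: {(11, 8, 35), (15, 8, 27)} with {(11, 9, 23), (19, 23, 33), (2, 33, 33), (25, 39, 34), (38, 10, 37), (4, 12, 6)} → {(11, 8, 35), (11, 9, 23), (15, 8, 27), (19, 23, 33), (2, 33, 33), (25, 39, 34), (38, 10, 37), (4, 12, 6)}
Projecting to F, A: {(23, 11), (27, 15), (33, 19), (33, 2), (34, 25), (35, 11), (37, 38), (6, 4)}

{(23, 11), (27, 15), (33, 19), (33, 2), (34, 25), (35, 11), (37, 38), (6, 4)}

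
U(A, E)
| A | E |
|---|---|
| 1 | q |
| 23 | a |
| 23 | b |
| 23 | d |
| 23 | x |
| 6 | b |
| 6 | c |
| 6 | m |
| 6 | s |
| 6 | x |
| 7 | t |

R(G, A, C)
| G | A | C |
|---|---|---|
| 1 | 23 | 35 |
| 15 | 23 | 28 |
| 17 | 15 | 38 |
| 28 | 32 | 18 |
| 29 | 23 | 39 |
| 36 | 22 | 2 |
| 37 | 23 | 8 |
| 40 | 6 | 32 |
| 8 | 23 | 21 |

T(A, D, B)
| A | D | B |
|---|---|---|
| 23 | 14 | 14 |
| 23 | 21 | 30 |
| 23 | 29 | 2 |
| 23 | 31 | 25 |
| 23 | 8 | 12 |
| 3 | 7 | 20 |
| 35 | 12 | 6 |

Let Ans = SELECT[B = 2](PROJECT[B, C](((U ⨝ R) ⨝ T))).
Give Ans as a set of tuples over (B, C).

{(2, 21), (2, 28), (2, 35), (2, 39), (2, 8)}

Joining U and R on A yields {(23, a, 1, 35), (23, a, 15, 28), (23, a, 29, 39), (23, a, 37, 8), (23, a, 8, 21), (23, b, 1, 35), (23, b, 15, 28), (23, b, 29, 39), (23, b, 37, 8), (23, b, 8, 21), (23, d, 1, 35), (23, d, 15, 28), (23, d, 29, 39), (23, d, 37, 8), (23, d, 8, 21), (23, x, 1, 35), (23, x, 15, 28), (23, x, 29, 39), (23, x, 37, 8), (23, x, 8, 21), (6, b, 40, 32), (6, c, 40, 32), (6, m, 40, 32), (6, s, 40, 32), (6, x, 40, 32)}.
Joining (U ⨝ R) and T on A yields {(23, a, 1, 35, 14, 14), (23, a, 1, 35, 21, 30), (23, a, 1, 35, 29, 2), (23, a, 1, 35, 31, 25), (23, a, 1, 35, 8, 12), (23, a, 15, 28, 14, 14), (23, a, 15, 28, 21, 30), (23, a, 15, 28, 29, 2), (23, a, 15, 28, 31, 25), (23, a, 15, 28, 8, 12), (23, a, 29, 39, 14, 14), (23, a, 29, 39, 21, 30), (23, a, 29, 39, 29, 2), (23, a, 29, 39, 31, 25), (23, a, 29, 39, 8, 12), (23, a, 37, 8, 14, 14), (23, a, 37, 8, 21, 30), (23, a, 37, 8, 29, 2), (23, a, 37, 8, 31, 25), (23, a, 37, 8, 8, 12), (23, a, 8, 21, 14, 14), (23, a, 8, 21, 21, 30), (23, a, 8, 21, 29, 2), (23, a, 8, 21, 31, 25), (23, a, 8, 21, 8, 12), (23, b, 1, 35, 14, 14), (23, b, 1, 35, 21, 30), (23, b, 1, 35, 29, 2), (23, b, 1, 35, 31, 25), (23, b, 1, 35, 8, 12), (23, b, 15, 28, 14, 14), (23, b, 15, 28, 21, 30), (23, b, 15, 28, 29, 2), (23, b, 15, 28, 31, 25), (23, b, 15, 28, 8, 12), (23, b, 29, 39, 14, 14), (23, b, 29, 39, 21, 30), (23, b, 29, 39, 29, 2), (23, b, 29, 39, 31, 25), (23, b, 29, 39, 8, 12), (23, b, 37, 8, 14, 14), (23, b, 37, 8, 21, 30), (23, b, 37, 8, 29, 2), (23, b, 37, 8, 31, 25), (23, b, 37, 8, 8, 12), (23, b, 8, 21, 14, 14), (23, b, 8, 21, 21, 30), (23, b, 8, 21, 29, 2), (23, b, 8, 21, 31, 25), (23, b, 8, 21, 8, 12), (23, d, 1, 35, 14, 14), (23, d, 1, 35, 21, 30), (23, d, 1, 35, 29, 2), (23, d, 1, 35, 31, 25), (23, d, 1, 35, 8, 12), (23, d, 15, 28, 14, 14), (23, d, 15, 28, 21, 30), (23, d, 15, 28, 29, 2), (23, d, 15, 28, 31, 25), (23, d, 15, 28, 8, 12), (23, d, 29, 39, 14, 14), (23, d, 29, 39, 21, 30), (23, d, 29, 39, 29, 2), (23, d, 29, 39, 31, 25), (23, d, 29, 39, 8, 12), (23, d, 37, 8, 14, 14), (23, d, 37, 8, 21, 30), (23, d, 37, 8, 29, 2), (23, d, 37, 8, 31, 25), (23, d, 37, 8, 8, 12), (23, d, 8, 21, 14, 14), (23, d, 8, 21, 21, 30), (23, d, 8, 21, 29, 2), (23, d, 8, 21, 31, 25), (23, d, 8, 21, 8, 12), (23, x, 1, 35, 14, 14), (23, x, 1, 35, 21, 30), (23, x, 1, 35, 29, 2), (23, x, 1, 35, 31, 25), (23, x, 1, 35, 8, 12), (23, x, 15, 28, 14, 14), (23, x, 15, 28, 21, 30), (23, x, 15, 28, 29, 2), (23, x, 15, 28, 31, 25), (23, x, 15, 28, 8, 12), (23, x, 29, 39, 14, 14), (23, x, 29, 39, 21, 30), (23, x, 29, 39, 29, 2), (23, x, 29, 39, 31, 25), (23, x, 29, 39, 8, 12), (23, x, 37, 8, 14, 14), (23, x, 37, 8, 21, 30), (23, x, 37, 8, 29, 2), (23, x, 37, 8, 31, 25), (23, x, 37, 8, 8, 12), (23, x, 8, 21, 14, 14), (23, x, 8, 21, 21, 30), (23, x, 8, 21, 29, 2), (23, x, 8, 21, 31, 25), (23, x, 8, 21, 8, 12)}.
Projecting to B, C (75 duplicate(s) eliminated): {(12, 21), (12, 28), (12, 35), (12, 39), (12, 8), (14, 21), (14, 28), (14, 35), (14, 39), (14, 8), (2, 21), (2, 28), (2, 35), (2, 39), (2, 8), (25, 21), (25, 28), (25, 35), (25, 39), (25, 8), (30, 21), (30, 28), (30, 35), (30, 39), (30, 8)}
Filtering on B = 2 leaves {(2, 21), (2, 28), (2, 35), (2, 39), (2, 8)}.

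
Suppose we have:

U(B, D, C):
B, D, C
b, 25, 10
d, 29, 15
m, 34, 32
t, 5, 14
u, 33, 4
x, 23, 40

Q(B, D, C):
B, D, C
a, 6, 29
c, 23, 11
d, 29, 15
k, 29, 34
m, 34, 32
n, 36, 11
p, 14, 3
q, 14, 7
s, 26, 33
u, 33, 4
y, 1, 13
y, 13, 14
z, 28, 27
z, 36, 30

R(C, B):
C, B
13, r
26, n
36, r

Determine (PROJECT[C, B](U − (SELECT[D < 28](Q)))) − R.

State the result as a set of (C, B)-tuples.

Apply σ_{D < 28}; surviving tuples: {(a, 6, 29), (c, 23, 11), (p, 14, 3), (q, 14, 7), (s, 26, 33), (y, 1, 13), (y, 13, 14)}
Set difference of the two operands is {(b, 25, 10), (d, 29, 15), (m, 34, 32), (t, 5, 14), (u, 33, 4), (x, 23, 40)}.
π[C, B]: project onto (C, B) → {(10, b), (14, t), (15, d), (32, m), (4, u), (40, x)}
Set difference of the two operands is {(10, b), (14, t), (15, d), (32, m), (4, u), (40, x)}.

{(10, b), (14, t), (15, d), (32, m), (4, u), (40, x)}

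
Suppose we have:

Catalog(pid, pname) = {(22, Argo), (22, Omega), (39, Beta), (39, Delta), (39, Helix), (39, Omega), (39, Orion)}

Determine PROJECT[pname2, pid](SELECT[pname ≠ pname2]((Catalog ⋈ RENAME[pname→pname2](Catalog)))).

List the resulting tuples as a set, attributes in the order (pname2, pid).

{(Argo, 22), (Beta, 39), (Delta, 39), (Helix, 39), (Omega, 22), (Omega, 39), (Orion, 39)}

ρ[pname→pname2]: schema becomes (pid, pname2); tuples unchanged.
Catalog ⋈ RENAME[pname→pname2](Catalog) (natural join on pid): {(22, Argo, Argo), (22, Argo, Omega), (22, Omega, Argo), (22, Omega, Omega), (39, Beta, Beta), (39, Beta, Delta), (39, Beta, Helix), (39, Beta, Omega), (39, Beta, Orion), (39, Delta, Beta), (39, Delta, Delta), (39, Delta, Helix), (39, Delta, Omega), (39, Delta, Orion), (39, Helix, Beta), (39, Helix, Delta), (39, Helix, Helix), (39, Helix, Omega), (39, Helix, Orion), (39, Omega, Beta), (39, Omega, Delta), (39, Omega, Helix), (39, Omega, Omega), (39, Omega, Orion), (39, Orion, Beta), (39, Orion, Delta), (39, Orion, Helix), (39, Orion, Omega), (39, Orion, Orion)}
Selection pname ≠ pname2: {(22, Argo, Omega), (22, Omega, Argo), (39, Beta, Delta), (39, Beta, Helix), (39, Beta, Omega), (39, Beta, Orion), (39, Delta, Beta), (39, Delta, Helix), (39, Delta, Omega), (39, Delta, Orion), (39, Helix, Beta), (39, Helix, Delta), (39, Helix, Omega), (39, Helix, Orion), (39, Omega, Beta), (39, Omega, Delta), (39, Omega, Helix), (39, Omega, Orion), (39, Orion, Beta), (39, Orion, Delta), (39, Orion, Helix), (39, Orion, Omega)}
π[pname2, pid]: project onto (pname2, pid) (15 duplicate(s) eliminated) → {(Argo, 22), (Beta, 39), (Delta, 39), (Helix, 39), (Omega, 22), (Omega, 39), (Orion, 39)}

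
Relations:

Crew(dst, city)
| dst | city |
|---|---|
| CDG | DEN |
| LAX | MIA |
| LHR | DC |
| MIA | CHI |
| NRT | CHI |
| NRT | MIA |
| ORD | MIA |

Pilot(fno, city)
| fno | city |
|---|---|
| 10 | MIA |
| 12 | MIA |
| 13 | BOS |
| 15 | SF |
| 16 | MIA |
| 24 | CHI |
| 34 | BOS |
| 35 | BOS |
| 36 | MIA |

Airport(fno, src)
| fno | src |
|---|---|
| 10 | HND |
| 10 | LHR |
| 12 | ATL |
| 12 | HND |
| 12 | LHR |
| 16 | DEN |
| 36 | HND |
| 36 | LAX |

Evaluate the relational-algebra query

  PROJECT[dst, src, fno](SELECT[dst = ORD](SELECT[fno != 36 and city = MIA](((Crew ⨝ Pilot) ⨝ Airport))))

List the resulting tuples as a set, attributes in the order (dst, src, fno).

{(ORD, ATL, 12), (ORD, DEN, 16), (ORD, HND, 10), (ORD, HND, 12), (ORD, LHR, 10), (ORD, LHR, 12)}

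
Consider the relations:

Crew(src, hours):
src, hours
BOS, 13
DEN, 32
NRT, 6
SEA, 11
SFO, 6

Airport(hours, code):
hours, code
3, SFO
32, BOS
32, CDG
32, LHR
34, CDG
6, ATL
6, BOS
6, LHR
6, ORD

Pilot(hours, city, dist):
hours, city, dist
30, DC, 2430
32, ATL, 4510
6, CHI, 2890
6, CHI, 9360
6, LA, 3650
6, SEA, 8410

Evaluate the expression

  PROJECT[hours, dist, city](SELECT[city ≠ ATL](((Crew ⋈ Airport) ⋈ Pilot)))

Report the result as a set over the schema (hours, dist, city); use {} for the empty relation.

{(6, 2890, CHI), (6, 3650, LA), (6, 8410, SEA), (6, 9360, CHI)}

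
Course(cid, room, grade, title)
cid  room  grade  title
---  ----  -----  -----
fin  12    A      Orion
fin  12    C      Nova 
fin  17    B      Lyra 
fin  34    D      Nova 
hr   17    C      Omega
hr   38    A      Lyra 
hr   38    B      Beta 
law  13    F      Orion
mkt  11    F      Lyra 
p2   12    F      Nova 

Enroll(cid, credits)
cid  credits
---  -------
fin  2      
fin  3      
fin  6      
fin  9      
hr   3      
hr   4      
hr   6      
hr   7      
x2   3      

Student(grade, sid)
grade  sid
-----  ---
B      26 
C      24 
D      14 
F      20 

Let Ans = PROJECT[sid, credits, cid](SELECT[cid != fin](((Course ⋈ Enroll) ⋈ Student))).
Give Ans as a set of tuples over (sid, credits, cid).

{(24, 3, hr), (24, 4, hr), (24, 6, hr), (24, 7, hr), (26, 3, hr), (26, 4, hr), (26, 6, hr), (26, 7, hr)}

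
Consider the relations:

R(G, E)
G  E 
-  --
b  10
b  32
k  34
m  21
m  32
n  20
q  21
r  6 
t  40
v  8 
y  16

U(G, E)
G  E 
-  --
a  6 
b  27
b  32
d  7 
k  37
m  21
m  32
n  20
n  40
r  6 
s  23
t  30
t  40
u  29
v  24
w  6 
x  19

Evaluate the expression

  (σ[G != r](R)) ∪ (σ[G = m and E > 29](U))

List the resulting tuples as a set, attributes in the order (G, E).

Apply σ_{G != r}; surviving tuples: {(b, 10), (b, 32), (k, 34), (m, 21), (m, 32), (n, 20), (q, 21), (t, 40), (v, 8), (y, 16)}
Apply σ_{G = m and E > 29}; surviving tuples: {(m, 32)}
Set union of the two operands is {(b, 10), (b, 32), (k, 34), (m, 21), (m, 32), (n, 20), (q, 21), (t, 40), (v, 8), (y, 16)}.

{(b, 10), (b, 32), (k, 34), (m, 21), (m, 32), (n, 20), (q, 21), (t, 40), (v, 8), (y, 16)}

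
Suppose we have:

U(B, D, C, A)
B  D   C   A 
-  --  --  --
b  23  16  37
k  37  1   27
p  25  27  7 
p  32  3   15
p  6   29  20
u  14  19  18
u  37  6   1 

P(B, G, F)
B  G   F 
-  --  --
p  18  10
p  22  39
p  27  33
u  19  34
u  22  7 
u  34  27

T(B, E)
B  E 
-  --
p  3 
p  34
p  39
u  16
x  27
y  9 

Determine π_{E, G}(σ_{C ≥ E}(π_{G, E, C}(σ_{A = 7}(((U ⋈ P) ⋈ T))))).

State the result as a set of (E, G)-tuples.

{(3, 18), (3, 22), (3, 27)}

Joining U and P on B yields {(p, 25, 27, 7, 18, 10), (p, 25, 27, 7, 22, 39), (p, 25, 27, 7, 27, 33), (p, 32, 3, 15, 18, 10), (p, 32, 3, 15, 22, 39), (p, 32, 3, 15, 27, 33), (p, 6, 29, 20, 18, 10), (p, 6, 29, 20, 22, 39), (p, 6, 29, 20, 27, 33), (u, 14, 19, 18, 19, 34), (u, 14, 19, 18, 22, 7), (u, 14, 19, 18, 34, 27), (u, 37, 6, 1, 19, 34), (u, 37, 6, 1, 22, 7), (u, 37, 6, 1, 34, 27)}.
Joining (U ⋈ P) and T on B yields {(p, 25, 27, 7, 18, 10, 3), (p, 25, 27, 7, 18, 10, 34), (p, 25, 27, 7, 18, 10, 39), (p, 25, 27, 7, 22, 39, 3), (p, 25, 27, 7, 22, 39, 34), (p, 25, 27, 7, 22, 39, 39), (p, 25, 27, 7, 27, 33, 3), (p, 25, 27, 7, 27, 33, 34), (p, 25, 27, 7, 27, 33, 39), (p, 32, 3, 15, 18, 10, 3), (p, 32, 3, 15, 18, 10, 34), (p, 32, 3, 15, 18, 10, 39), (p, 32, 3, 15, 22, 39, 3), (p, 32, 3, 15, 22, 39, 34), (p, 32, 3, 15, 22, 39, 39), (p, 32, 3, 15, 27, 33, 3), (p, 32, 3, 15, 27, 33, 34), (p, 32, 3, 15, 27, 33, 39), (p, 6, 29, 20, 18, 10, 3), (p, 6, 29, 20, 18, 10, 34), (p, 6, 29, 20, 18, 10, 39), (p, 6, 29, 20, 22, 39, 3), (p, 6, 29, 20, 22, 39, 34), (p, 6, 29, 20, 22, 39, 39), (p, 6, 29, 20, 27, 33, 3), (p, 6, 29, 20, 27, 33, 34), (p, 6, 29, 20, 27, 33, 39), (u, 14, 19, 18, 19, 34, 16), (u, 14, 19, 18, 22, 7, 16), (u, 14, 19, 18, 34, 27, 16), (u, 37, 6, 1, 19, 34, 16), (u, 37, 6, 1, 22, 7, 16), (u, 37, 6, 1, 34, 27, 16)}.
σ[A = 7]: keep tuples satisfying A = 7 → {(p, 25, 27, 7, 18, 10, 3), (p, 25, 27, 7, 18, 10, 34), (p, 25, 27, 7, 18, 10, 39), (p, 25, 27, 7, 22, 39, 3), (p, 25, 27, 7, 22, 39, 34), (p, 25, 27, 7, 22, 39, 39), (p, 25, 27, 7, 27, 33, 3), (p, 25, 27, 7, 27, 33, 34), (p, 25, 27, 7, 27, 33, 39)}
π_{G, E, C} gives {(18, 3, 27), (18, 34, 27), (18, 39, 27), (22, 3, 27), (22, 34, 27), (22, 39, 27), (27, 3, 27), (27, 34, 27), (27, 39, 27)}.
σ[C ≥ E]: keep tuples satisfying C ≥ E → {(18, 3, 27), (22, 3, 27), (27, 3, 27)}
π_{E, G} gives {(3, 18), (3, 22), (3, 27)}.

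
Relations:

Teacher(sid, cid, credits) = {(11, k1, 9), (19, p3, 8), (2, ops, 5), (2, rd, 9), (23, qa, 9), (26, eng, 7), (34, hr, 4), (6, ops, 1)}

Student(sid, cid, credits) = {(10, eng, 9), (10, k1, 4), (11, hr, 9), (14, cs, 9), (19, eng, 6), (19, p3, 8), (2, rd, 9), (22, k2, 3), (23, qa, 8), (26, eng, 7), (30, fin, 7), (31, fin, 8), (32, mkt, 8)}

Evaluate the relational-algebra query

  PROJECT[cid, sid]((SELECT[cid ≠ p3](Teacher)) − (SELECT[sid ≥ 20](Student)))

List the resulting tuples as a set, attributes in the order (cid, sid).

Selection cid ≠ p3: {(11, k1, 9), (2, ops, 5), (2, rd, 9), (23, qa, 9), (26, eng, 7), (34, hr, 4), (6, ops, 1)}
Selection sid ≥ 20: {(22, k2, 3), (23, qa, 8), (26, eng, 7), (30, fin, 7), (31, fin, 8), (32, mkt, 8)}
Difference: {(11, k1, 9), (2, ops, 5), (2, rd, 9), (23, qa, 9), (26, eng, 7), (34, hr, 4), (6, ops, 1)} with {(22, k2, 3), (23, qa, 8), (26, eng, 7), (30, fin, 7), (31, fin, 8), (32, mkt, 8)} → {(11, k1, 9), (2, ops, 5), (2, rd, 9), (23, qa, 9), (34, hr, 4), (6, ops, 1)}
π_{cid, sid} gives {(hr, 34), (k1, 11), (ops, 2), (ops, 6), (qa, 23), (rd, 2)}.

{(hr, 34), (k1, 11), (ops, 2), (ops, 6), (qa, 23), (rd, 2)}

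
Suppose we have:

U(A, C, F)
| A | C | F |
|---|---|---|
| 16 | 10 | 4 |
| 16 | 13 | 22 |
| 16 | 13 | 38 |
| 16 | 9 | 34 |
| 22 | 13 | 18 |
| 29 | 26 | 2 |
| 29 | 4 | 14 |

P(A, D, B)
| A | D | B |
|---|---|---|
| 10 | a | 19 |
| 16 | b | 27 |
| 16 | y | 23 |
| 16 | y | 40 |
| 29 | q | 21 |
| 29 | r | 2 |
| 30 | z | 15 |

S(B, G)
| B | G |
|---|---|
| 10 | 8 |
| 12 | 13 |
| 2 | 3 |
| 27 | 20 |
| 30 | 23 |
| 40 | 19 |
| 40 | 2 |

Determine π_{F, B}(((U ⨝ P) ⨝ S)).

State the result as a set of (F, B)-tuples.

U ⋈ P (natural join on A): {(16, 10, 4, b, 27), (16, 10, 4, y, 23), (16, 10, 4, y, 40), (16, 13, 22, b, 27), (16, 13, 22, y, 23), (16, 13, 22, y, 40), (16, 13, 38, b, 27), (16, 13, 38, y, 23), (16, 13, 38, y, 40), (16, 9, 34, b, 27), (16, 9, 34, y, 23), (16, 9, 34, y, 40), (29, 26, 2, q, 21), (29, 26, 2, r, 2), (29, 4, 14, q, 21), (29, 4, 14, r, 2)}
(U ⨝ P) ⋈ S (natural join on B): {(16, 10, 4, b, 27, 20), (16, 10, 4, y, 40, 19), (16, 10, 4, y, 40, 2), (16, 13, 22, b, 27, 20), (16, 13, 22, y, 40, 19), (16, 13, 22, y, 40, 2), (16, 13, 38, b, 27, 20), (16, 13, 38, y, 40, 19), (16, 13, 38, y, 40, 2), (16, 9, 34, b, 27, 20), (16, 9, 34, y, 40, 19), (16, 9, 34, y, 40, 2), (29, 26, 2, r, 2, 3), (29, 4, 14, r, 2, 3)}
Keep only column(s) F, B (4 duplicate(s) eliminated): {(14, 2), (2, 2), (22, 27), (22, 40), (34, 27), (34, 40), (38, 27), (38, 40), (4, 27), (4, 40)}

{(14, 2), (2, 2), (22, 27), (22, 40), (34, 27), (34, 40), (38, 27), (38, 40), (4, 27), (4, 40)}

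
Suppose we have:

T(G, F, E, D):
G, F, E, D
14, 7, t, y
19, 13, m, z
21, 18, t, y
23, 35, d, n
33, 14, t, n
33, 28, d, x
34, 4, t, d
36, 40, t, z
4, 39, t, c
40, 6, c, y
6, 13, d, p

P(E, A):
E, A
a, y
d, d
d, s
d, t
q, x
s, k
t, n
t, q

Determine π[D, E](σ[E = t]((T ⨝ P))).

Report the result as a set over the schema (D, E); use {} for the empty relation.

{(c, t), (d, t), (n, t), (y, t), (z, t)}

Natural join on E: {(14, 7, t, y, n), (14, 7, t, y, q), (21, 18, t, y, n), (21, 18, t, y, q), (23, 35, d, n, d), (23, 35, d, n, s), (23, 35, d, n, t), (33, 14, t, n, n), (33, 14, t, n, q), (33, 28, d, x, d), (33, 28, d, x, s), (33, 28, d, x, t), (34, 4, t, d, n), (34, 4, t, d, q), (36, 40, t, z, n), (36, 40, t, z, q), (4, 39, t, c, n), (4, 39, t, c, q), (6, 13, d, p, d), (6, 13, d, p, s), (6, 13, d, p, t)}
Selection E = t: {(14, 7, t, y, n), (14, 7, t, y, q), (21, 18, t, y, n), (21, 18, t, y, q), (33, 14, t, n, n), (33, 14, t, n, q), (34, 4, t, d, n), (34, 4, t, d, q), (36, 40, t, z, n), (36, 40, t, z, q), (4, 39, t, c, n), (4, 39, t, c, q)}
Keep only column(s) D, E (7 duplicate(s) eliminated): {(c, t), (d, t), (n, t), (y, t), (z, t)}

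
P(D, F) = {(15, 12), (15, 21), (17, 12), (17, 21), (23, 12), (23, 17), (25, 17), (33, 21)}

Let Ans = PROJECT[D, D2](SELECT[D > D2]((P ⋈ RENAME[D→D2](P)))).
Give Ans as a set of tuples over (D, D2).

{(17, 15), (23, 15), (23, 17), (25, 23), (33, 15), (33, 17)}

ρ[D→D2]: schema becomes (D2, F); tuples unchanged.
Natural join on F: {(15, 12, 15), (15, 12, 17), (15, 12, 23), (15, 21, 15), (15, 21, 17), (15, 21, 33), (17, 12, 15), (17, 12, 17), (17, 12, 23), (17, 21, 15), (17, 21, 17), (17, 21, 33), (23, 12, 15), (23, 12, 17), (23, 12, 23), (23, 17, 23), (23, 17, 25), (25, 17, 23), (25, 17, 25), (33, 21, 15), (33, 21, 17), (33, 21, 33)}
Selection D > D2: {(17, 12, 15), (17, 21, 15), (23, 12, 15), (23, 12, 17), (25, 17, 23), (33, 21, 15), (33, 21, 17)}
π[D, D2]: project onto (D, D2) (1 duplicate(s) eliminated) → {(17, 15), (23, 15), (23, 17), (25, 23), (33, 15), (33, 17)}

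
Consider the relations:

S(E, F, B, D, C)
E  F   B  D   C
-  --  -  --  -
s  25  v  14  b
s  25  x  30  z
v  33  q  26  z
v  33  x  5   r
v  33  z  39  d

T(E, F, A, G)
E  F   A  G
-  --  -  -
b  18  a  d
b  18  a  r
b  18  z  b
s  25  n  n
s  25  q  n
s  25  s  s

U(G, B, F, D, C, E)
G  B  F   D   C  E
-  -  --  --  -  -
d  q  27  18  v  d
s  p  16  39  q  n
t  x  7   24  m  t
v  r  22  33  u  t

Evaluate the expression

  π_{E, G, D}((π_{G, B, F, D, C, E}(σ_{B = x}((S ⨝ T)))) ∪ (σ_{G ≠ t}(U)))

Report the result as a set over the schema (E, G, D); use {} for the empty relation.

Joining S and T on E, F yields {(s, 25, v, 14, b, n, n), (s, 25, v, 14, b, q, n), (s, 25, v, 14, b, s, s), (s, 25, x, 30, z, n, n), (s, 25, x, 30, z, q, n), (s, 25, x, 30, z, s, s)}.
Filtering on B = x leaves {(s, 25, x, 30, z, n, n), (s, 25, x, 30, z, q, n), (s, 25, x, 30, z, s, s)}.
Projecting to G, B, F, D, C, E (1 duplicate(s) eliminated): {(n, x, 25, 30, z, s), (s, x, 25, 30, z, s)}
Filtering on G ≠ t leaves {(d, q, 27, 18, v, d), (s, p, 16, 39, q, n), (v, r, 22, 33, u, t)}.
Set union of the two operands is {(d, q, 27, 18, v, d), (n, x, 25, 30, z, s), (s, p, 16, 39, q, n), (s, x, 25, 30, z, s), (v, r, 22, 33, u, t)}.
Projecting to E, G, D: {(d, d, 18), (n, s, 39), (s, n, 30), (s, s, 30), (t, v, 33)}

{(d, d, 18), (n, s, 39), (s, n, 30), (s, s, 30), (t, v, 33)}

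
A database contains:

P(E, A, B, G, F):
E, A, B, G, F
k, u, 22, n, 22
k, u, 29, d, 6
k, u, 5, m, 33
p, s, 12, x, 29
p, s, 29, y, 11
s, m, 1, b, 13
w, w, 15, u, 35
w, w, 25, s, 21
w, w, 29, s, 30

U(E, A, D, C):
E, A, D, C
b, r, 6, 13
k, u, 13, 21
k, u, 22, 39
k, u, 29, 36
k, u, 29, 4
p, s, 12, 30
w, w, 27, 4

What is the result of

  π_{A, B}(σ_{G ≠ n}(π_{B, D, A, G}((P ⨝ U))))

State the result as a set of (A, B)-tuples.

Joining P and U on E, A yields {(k, u, 22, n, 22, 13, 21), (k, u, 22, n, 22, 22, 39), (k, u, 22, n, 22, 29, 36), (k, u, 22, n, 22, 29, 4), (k, u, 29, d, 6, 13, 21), (k, u, 29, d, 6, 22, 39), (k, u, 29, d, 6, 29, 36), (k, u, 29, d, 6, 29, 4), (k, u, 5, m, 33, 13, 21), (k, u, 5, m, 33, 22, 39), (k, u, 5, m, 33, 29, 36), (k, u, 5, m, 33, 29, 4), (p, s, 12, x, 29, 12, 30), (p, s, 29, y, 11, 12, 30), (w, w, 15, u, 35, 27, 4), (w, w, 25, s, 21, 27, 4), (w, w, 29, s, 30, 27, 4)}.
π_{B, D, A, G} gives {(12, 12, s, x), (15, 27, w, u), (22, 13, u, n), (22, 22, u, n), (22, 29, u, n), (25, 27, w, s), (29, 12, s, y), (29, 13, u, d), (29, 22, u, d), (29, 27, w, s), (29, 29, u, d), (5, 13, u, m), (5, 22, u, m), (5, 29, u, m)} (3 duplicate(s) eliminated).
Selection G ≠ n: {(12, 12, s, x), (15, 27, w, u), (25, 27, w, s), (29, 12, s, y), (29, 13, u, d), (29, 22, u, d), (29, 27, w, s), (29, 29, u, d), (5, 13, u, m), (5, 22, u, m), (5, 29, u, m)}
π_{A, B} gives {(s, 12), (s, 29), (u, 29), (u, 5), (w, 15), (w, 25), (w, 29)} (4 duplicate(s) eliminated).

{(s, 12), (s, 29), (u, 29), (u, 5), (w, 15), (w, 25), (w, 29)}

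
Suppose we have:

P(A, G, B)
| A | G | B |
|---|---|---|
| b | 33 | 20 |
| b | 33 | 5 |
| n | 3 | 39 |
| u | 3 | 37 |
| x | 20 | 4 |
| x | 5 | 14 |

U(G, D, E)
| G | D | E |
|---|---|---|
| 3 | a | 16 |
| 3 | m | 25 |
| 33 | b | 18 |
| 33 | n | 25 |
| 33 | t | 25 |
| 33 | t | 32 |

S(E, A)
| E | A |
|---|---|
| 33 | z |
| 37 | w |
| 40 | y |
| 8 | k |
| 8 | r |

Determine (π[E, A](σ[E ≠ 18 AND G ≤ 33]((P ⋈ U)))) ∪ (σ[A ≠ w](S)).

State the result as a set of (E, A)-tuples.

{(16, n), (16, u), (25, b), (25, n), (25, u), (32, b), (33, z), (40, y), (8, k), (8, r)}

Joining P and U on G yields {(b, 33, 20, b, 18), (b, 33, 20, n, 25), (b, 33, 20, t, 25), (b, 33, 20, t, 32), (b, 33, 5, b, 18), (b, 33, 5, n, 25), (b, 33, 5, t, 25), (b, 33, 5, t, 32), (n, 3, 39, a, 16), (n, 3, 39, m, 25), (u, 3, 37, a, 16), (u, 3, 37, m, 25)}.
Apply σ_{E ≠ 18 AND G ≤ 33}; surviving tuples: {(b, 33, 20, n, 25), (b, 33, 20, t, 25), (b, 33, 20, t, 32), (b, 33, 5, n, 25), (b, 33, 5, t, 25), (b, 33, 5, t, 32), (n, 3, 39, a, 16), (n, 3, 39, m, 25), (u, 3, 37, a, 16), (u, 3, 37, m, 25)}
Projecting to E, A (4 duplicate(s) eliminated): {(16, n), (16, u), (25, b), (25, n), (25, u), (32, b)}
Apply σ_{A ≠ w}; surviving tuples: {(33, z), (40, y), (8, k), (8, r)}
Set union of the two operands is {(16, n), (16, u), (25, b), (25, n), (25, u), (32, b), (33, z), (40, y), (8, k), (8, r)}.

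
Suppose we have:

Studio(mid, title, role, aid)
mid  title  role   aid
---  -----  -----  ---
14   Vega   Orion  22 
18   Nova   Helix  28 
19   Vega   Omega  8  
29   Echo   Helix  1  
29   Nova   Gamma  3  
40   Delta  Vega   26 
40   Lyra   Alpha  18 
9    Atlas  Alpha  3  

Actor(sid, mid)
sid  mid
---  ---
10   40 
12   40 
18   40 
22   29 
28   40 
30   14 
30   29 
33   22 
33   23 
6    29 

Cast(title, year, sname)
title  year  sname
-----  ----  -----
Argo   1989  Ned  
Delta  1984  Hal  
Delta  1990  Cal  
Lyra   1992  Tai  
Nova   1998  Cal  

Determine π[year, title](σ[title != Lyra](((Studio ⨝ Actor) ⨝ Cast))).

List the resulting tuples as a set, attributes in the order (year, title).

{(1984, Delta), (1990, Delta), (1998, Nova)}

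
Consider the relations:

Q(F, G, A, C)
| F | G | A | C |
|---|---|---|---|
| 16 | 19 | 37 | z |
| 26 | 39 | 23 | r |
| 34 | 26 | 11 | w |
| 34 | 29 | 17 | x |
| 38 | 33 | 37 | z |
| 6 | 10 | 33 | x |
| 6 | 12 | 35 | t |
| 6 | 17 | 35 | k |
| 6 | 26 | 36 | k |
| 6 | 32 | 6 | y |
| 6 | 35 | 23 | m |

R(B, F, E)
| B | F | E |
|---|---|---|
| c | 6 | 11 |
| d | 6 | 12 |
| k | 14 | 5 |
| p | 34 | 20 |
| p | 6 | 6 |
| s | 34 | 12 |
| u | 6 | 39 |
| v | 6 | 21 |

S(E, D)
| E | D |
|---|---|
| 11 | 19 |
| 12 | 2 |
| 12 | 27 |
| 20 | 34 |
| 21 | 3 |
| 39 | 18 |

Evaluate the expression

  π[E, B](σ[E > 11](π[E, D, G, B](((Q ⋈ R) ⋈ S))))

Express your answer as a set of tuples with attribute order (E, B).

{(12, d), (12, s), (20, p), (21, v), (39, u)}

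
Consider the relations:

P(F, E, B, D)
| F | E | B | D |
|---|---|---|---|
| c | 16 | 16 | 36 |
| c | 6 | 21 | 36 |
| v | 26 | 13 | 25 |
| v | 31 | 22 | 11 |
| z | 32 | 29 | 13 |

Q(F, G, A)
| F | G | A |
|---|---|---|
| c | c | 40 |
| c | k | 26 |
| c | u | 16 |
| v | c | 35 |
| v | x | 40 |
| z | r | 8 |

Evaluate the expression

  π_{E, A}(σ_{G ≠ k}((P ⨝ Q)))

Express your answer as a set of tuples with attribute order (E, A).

{(16, 16), (16, 40), (26, 35), (26, 40), (31, 35), (31, 40), (32, 8), (6, 16), (6, 40)}

Joining P and Q on F yields {(c, 16, 16, 36, c, 40), (c, 16, 16, 36, k, 26), (c, 16, 16, 36, u, 16), (c, 6, 21, 36, c, 40), (c, 6, 21, 36, k, 26), (c, 6, 21, 36, u, 16), (v, 26, 13, 25, c, 35), (v, 26, 13, 25, x, 40), (v, 31, 22, 11, c, 35), (v, 31, 22, 11, x, 40), (z, 32, 29, 13, r, 8)}.
Filtering on G ≠ k leaves {(c, 16, 16, 36, c, 40), (c, 16, 16, 36, u, 16), (c, 6, 21, 36, c, 40), (c, 6, 21, 36, u, 16), (v, 26, 13, 25, c, 35), (v, 26, 13, 25, x, 40), (v, 31, 22, 11, c, 35), (v, 31, 22, 11, x, 40), (z, 32, 29, 13, r, 8)}.
Projecting to E, A: {(16, 16), (16, 40), (26, 35), (26, 40), (31, 35), (31, 40), (32, 8), (6, 16), (6, 40)}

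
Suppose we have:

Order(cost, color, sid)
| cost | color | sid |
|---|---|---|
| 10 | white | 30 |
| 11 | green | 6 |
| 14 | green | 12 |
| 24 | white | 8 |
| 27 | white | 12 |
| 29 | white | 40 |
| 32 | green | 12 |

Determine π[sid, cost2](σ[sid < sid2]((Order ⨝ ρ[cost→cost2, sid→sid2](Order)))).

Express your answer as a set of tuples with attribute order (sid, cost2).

{(12, 10), (12, 29), (30, 29), (6, 14), (6, 32), (8, 10), (8, 27), (8, 29)}

ρ[cost→cost2, sid→sid2]: schema becomes (cost2, color, sid2); tuples unchanged.
Natural join on color: {(10, white, 30, 10, 30), (10, white, 30, 24, 8), (10, white, 30, 27, 12), (10, white, 30, 29, 40), (11, green, 6, 11, 6), (11, green, 6, 14, 12), (11, green, 6, 32, 12), (14, green, 12, 11, 6), (14, green, 12, 14, 12), (14, green, 12, 32, 12), (24, white, 8, 10, 30), (24, white, 8, 24, 8), (24, white, 8, 27, 12), (24, white, 8, 29, 40), (27, white, 12, 10, 30), (27, white, 12, 24, 8), (27, white, 12, 27, 12), (27, white, 12, 29, 40), (29, white, 40, 10, 30), (29, white, 40, 24, 8), (29, white, 40, 27, 12), (29, white, 40, 29, 40), (32, green, 12, 11, 6), (32, green, 12, 14, 12), (32, green, 12, 32, 12)}
σ[sid < sid2]: keep tuples satisfying sid < sid2 → {(10, white, 30, 29, 40), (11, green, 6, 14, 12), (11, green, 6, 32, 12), (24, white, 8, 10, 30), (24, white, 8, 27, 12), (24, white, 8, 29, 40), (27, white, 12, 10, 30), (27, white, 12, 29, 40)}
π[sid, cost2]: project onto (sid, cost2) → {(12, 10), (12, 29), (30, 29), (6, 14), (6, 32), (8, 10), (8, 27), (8, 29)}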